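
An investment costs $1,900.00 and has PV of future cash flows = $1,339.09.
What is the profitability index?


Formula: PI = PV(cash flows) / initial investment
Substituting: PI = $1,339.09 / $1,900.00
PI = 0.7048

0.7048


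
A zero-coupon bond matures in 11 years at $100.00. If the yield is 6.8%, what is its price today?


Formula: Price = FV / (1 + r)^n
Substituting: Price = $100.00 / (1 + 0.068)^11
Discount factor: (1.068)^11 = 2.061977
Price = $100.00 / 2.061977 = $48.50

$48.50


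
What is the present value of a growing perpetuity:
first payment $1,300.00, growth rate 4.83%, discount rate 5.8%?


Formula: PV = C / (r - g)
Spread: r - g = 0.058 - 0.0483 = 0.0097
Substituting: PV = $1,300.00 / 0.0097
PV = $134,020.62

$134,020.62


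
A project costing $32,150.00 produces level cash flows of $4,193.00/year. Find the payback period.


Formula: Payback = investment / annual cash flow
Substituting: Payback = $32,150.00 / $4,193.00
Payback = 7.6675 years

7.6675 years


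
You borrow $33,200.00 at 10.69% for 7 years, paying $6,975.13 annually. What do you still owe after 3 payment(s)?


Formula: Balance = PV*(1+r)^k - PMT*((1+r)^k - 1)/r
Growth: (1 + 0.1069)^3 = 1.356204
Accumulated factor: ((1+r)^k - 1)/r = 3.332128
Balance = $33,200.00 * 1.356204 - $6,975.13 * 3.332128
Balance = $21,783.96

$21,783.96


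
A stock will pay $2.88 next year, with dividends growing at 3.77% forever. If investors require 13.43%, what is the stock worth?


Formula: P = D1 / (r - g)
Spread: r - g = 0.1343 - 0.0377 = 0.0966
Substituting: P = $2.88 / 0.0966
P = $29.81

$29.81


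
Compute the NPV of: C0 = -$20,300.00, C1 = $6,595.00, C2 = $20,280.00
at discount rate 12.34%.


Formula: NPV = C0 + C1/(1+r) + C2/(1+r)^2
Discount C1: $6,595.00 / (1 + 0.1234) = $5,870.57
Discount C2: $20,280.00 / (1 + 0.1234)^2 = $16,069.38
NPV = -$20,300.00 + $5,870.57 + $16,069.38 = $1,639.95

$1,639.95


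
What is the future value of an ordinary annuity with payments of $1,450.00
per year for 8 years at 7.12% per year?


Formula: FV = PMT * ((1+r)^n - 1) / r
Growth factor: (1 + 0.0712)^8 = 1.733662
Numerator: 1.733662 - 1 = 0.733662
FV = $1,450.00 * 0.733662 / 0.0712 = $14,941.16

$14,941.16


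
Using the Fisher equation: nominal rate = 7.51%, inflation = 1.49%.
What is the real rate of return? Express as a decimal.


Formula: (1 + r_real) = (1 + r_nom) / (1 + inflation)
Substituting: (1 + r_real) = 1.0751 / 1.0149
(1 + r_real) = 1.059316
r_real = 1.059316 - 1 = 0.059316

0.059316


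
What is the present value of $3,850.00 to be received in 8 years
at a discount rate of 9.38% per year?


Formula: PV = FV / (1 + r)^n
Substituting: PV = $3,850.00 / (1 + 0.0938)^8
Discount factor: (1.0938)^8 = 2.048818
PV = $3,850.00 / 2.048818 = $1,879.13

$1,879.13


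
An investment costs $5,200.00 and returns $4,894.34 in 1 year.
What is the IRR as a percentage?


Formula: IRR = C1/C0 - 1
Substituting: IRR = $4,894.34 / $5,200.00 - 1
Ratio: 0.941219 - 1 = -0.058781
IRR = -5.8781%

-5.8781%


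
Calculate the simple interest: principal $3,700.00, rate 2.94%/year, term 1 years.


Formula: I = P * r * t
Substituting: I = $3,700.00 * 0.0294 * 1
Step: I = $3,700.00 * 0.0294
I = $108.78

$108.78


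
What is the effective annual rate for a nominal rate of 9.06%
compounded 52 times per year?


Formula: EAR = (1 + r/m)^m - 1
Period rate: r/m = 0.0906 / 52 = 0.001742
Compounding: (1 + 0.001742)^52 = 1.094745
EAR = 1.094745 - 1 = 0.094745

0.094745


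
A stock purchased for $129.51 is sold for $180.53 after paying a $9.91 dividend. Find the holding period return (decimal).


Formula: HPR = (P1 - P0 + D) / P0
Gain: $180.53 - $129.51 + $9.91 = $60.93
HPR = $60.93 / $129.51 = 0.4705

0.4705


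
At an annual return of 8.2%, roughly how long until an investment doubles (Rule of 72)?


Formula: Years ≈ 72 / r
Substituting: Years ≈ 72 / 8.2
Years ≈ 8.8

8.8 years


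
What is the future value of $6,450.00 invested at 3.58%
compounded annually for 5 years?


Formula: FV = P * (1 + r)^n
Substituting: FV = $6,450.00 * (1 + 0.0358)^5
Growth factor: (1.0358)^5 = 1.192283
FV = $6,450.00 * 1.192283 = $7,690.23

$7,690.23


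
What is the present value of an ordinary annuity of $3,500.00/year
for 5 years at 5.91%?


Formula: PV = PMT * (1 - (1+r)^(-n)) / r
Discount factor: (1 + 0.0591)^(-5) = 0.750439
Bracket: 1 - 0.750439 = 0.249561
PV = $3,500.00 * 0.249561 / 0.0591 = $14,779.44

$14,779.44


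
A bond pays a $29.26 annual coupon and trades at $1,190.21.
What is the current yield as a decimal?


Formula: Current yield = annual coupon / price
Substituting: CY = $29.26 / $1,190.21
CY = 0.024584

0.024584


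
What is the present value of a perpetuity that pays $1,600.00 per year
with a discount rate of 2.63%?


Formula: PV = C / r
Substituting: PV = $1,600.00 / 0.0263
PV = $60,836.50

$60,836.50


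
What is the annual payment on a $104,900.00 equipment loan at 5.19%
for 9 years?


Formula: PMT = PV * r / (1 - (1+r)^(-n))
Denominator: 1 - (1 + 0.0519)^(-9) = 0.365795
Numerator: $104,900.00 * 0.0519 = 5444.31
PMT = 5444.31 / 0.365795 = $14,883.51

$14,883.51


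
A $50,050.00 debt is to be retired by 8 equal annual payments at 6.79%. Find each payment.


Formula: PMT = PV * r / (1 - (1+r)^(-n))
Denominator: 1 - (1 + 0.0679)^(-8) = 0.408772
Numerator: $50,050.00 * 0.0679 = 3398.395
PMT = 3398.395 / 0.408772 = $8,313.68

$8,313.68


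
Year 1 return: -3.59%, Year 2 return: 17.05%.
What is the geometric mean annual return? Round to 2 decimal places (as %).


Formula: Geometric mean = ((1+r1)*(1+r2))^(1/2) - 1
Product: (1 + -0.0359) * (1 + 0.1705) = 0.9641 * 1.1705 = 1.128479
Square root: 1.128479^0.5 = 1.062299
Geometric mean = 1.062299 - 1 = 0.062299
As percentage: 6.23%

6.23%


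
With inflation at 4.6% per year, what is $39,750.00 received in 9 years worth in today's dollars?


Formula: Real value = nominal / (1 + inflation)^years
Price level: (1 + 0.046)^9 = 1.498943
Real value = $39,750.00 / 1.498943 = $26,518.68

$26,518.68


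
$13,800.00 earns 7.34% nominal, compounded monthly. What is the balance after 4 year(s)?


Formula: FV = P * (1 + r/m)^(m*t)
Period rate: r/m = 0.0734 / 12 = 0.006117
Total periods: m*t = 12 * 4 = 48
Growth factor: (1 + 0.006117)^48 = 1.340048
FV = $13,800.00 * 1.340048 = $18,492.67

$18,492.67


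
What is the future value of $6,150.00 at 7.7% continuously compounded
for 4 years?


Formula: FV = P * e^(r*t)
Exponent: r*t = 0.077 * 4 = 0.308
e^(0.308) = 1.360701
FV = $6,150.00 * 1.360701 = $8,368.31

$8,368.31


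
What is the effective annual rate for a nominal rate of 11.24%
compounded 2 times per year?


Formula: EAR = (1 + r/m)^m - 1
Period rate: r/m = 0.1124 / 2 = 0.0562
Compounding: (1 + 0.0562)^2 = 1.115558
EAR = 1.115558 - 1 = 0.115558

0.115558


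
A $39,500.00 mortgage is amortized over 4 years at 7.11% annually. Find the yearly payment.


Formula: PMT = PV * r / (1 - (1+r)^(-n))
Denominator: 1 - (1 + 0.0711)^(-4) = 0.240234
Numerator: $39,500.00 * 0.0711 = 2808.45
PMT = 2808.45 / 0.240234 = $11,690.48

$11,690.48


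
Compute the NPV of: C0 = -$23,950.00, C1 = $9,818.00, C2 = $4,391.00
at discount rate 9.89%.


Formula: NPV = C0 + C1/(1+r) + C2/(1+r)^2
Discount C1: $9,818.00 / (1 + 0.0989) = $8,934.39
Discount C2: $4,391.00 / (1 + 0.0989)^2 = $3,636.19
NPV = -$23,950.00 + $8,934.39 + $3,636.19 = -$11,379.42

-$11,379.42


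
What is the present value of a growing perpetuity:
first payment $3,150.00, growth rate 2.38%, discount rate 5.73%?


Formula: PV = C / (r - g)
Spread: r - g = 0.0573 - 0.0238 = 0.0335
Substituting: PV = $3,150.00 / 0.0335
PV = $94,029.85

$94,029.85


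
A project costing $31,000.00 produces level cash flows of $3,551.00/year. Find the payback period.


Formula: Payback = investment / annual cash flow
Substituting: Payback = $31,000.00 / $3,551.00
Payback = 8.7299 years

8.7299 years


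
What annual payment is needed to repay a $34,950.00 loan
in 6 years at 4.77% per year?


Formula: PMT = PV * r / (1 - (1+r)^(-n))
Denominator: 1 - (1 + 0.0477)^(-6) = 0.243902
Numerator: $34,950.00 * 0.0477 = 1667.115
PMT = 1667.115 / 0.243902 = $6,835.20

$6,835.20


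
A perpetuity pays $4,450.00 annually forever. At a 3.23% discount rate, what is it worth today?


Formula: PV = C / r
Substituting: PV = $4,450.00 / 0.0323
PV = $137,770.90

$137,770.90


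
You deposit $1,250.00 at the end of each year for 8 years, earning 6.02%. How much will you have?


Formula: FV = PMT * ((1+r)^n - 1) / r
Growth factor: (1 + 0.0602)^8 = 1.596255
Numerator: 1.596255 - 1 = 0.596255
FV = $1,250.00 * 0.596255 / 0.0602 = $12,380.72

$12,380.72


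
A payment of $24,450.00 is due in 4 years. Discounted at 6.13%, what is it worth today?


Formula: PV = FV / (1 + r)^n
Substituting: PV = $24,450.00 / (1 + 0.0613)^4
Discount factor: (1.0613)^4 = 1.268682
PV = $24,450.00 / 1.268682 = $19,271.97

$19,271.97


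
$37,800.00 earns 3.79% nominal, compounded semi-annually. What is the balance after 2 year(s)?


Formula: FV = P * (1 + r/m)^(m*t)
Period rate: r/m = 0.0379 / 2 = 0.01895
Total periods: m*t = 2 * 2 = 4
Growth factor: (1 + 0.01895)^4 = 1.077982
FV = $37,800.00 * 1.077982 = $40,747.72

$40,747.72


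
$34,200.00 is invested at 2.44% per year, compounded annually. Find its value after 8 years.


Formula: FV = P * (1 + r)^n
Substituting: FV = $34,200.00 * (1 + 0.0244)^8
Growth factor: (1.0244)^8 = 1.212709
FV = $34,200.00 * 1.212709 = $41,474.64

$41,474.64


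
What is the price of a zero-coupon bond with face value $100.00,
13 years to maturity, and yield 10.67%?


Formula: Price = FV / (1 + r)^n
Substituting: Price = $100.00 / (1 + 0.1067)^13
Discount factor: (1.1067)^13 = 3.735845
Price = $100.00 / 3.735845 = $26.77

$26.77


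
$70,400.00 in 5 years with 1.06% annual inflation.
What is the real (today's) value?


Formula: Real value = nominal / (1 + inflation)^years
Price level: (1 + 0.0106)^5 = 1.054136
Real value = $70,400.00 / 1.054136 = $66,784.58

$66,784.58


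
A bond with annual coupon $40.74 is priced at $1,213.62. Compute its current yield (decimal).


Formula: Current yield = annual coupon / price
Substituting: CY = $40.74 / $1,213.62
CY = 0.033569

0.033569


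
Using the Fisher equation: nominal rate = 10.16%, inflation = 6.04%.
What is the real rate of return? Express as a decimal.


Formula: (1 + r_real) = (1 + r_nom) / (1 + inflation)
Substituting: (1 + r_real) = 1.1016 / 1.0604
(1 + r_real) = 1.038853
r_real = 1.038853 - 1 = 0.038853

0.038853


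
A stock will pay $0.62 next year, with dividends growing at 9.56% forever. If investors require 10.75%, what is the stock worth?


Formula: P = D1 / (r - g)
Spread: r - g = 0.1075 - 0.0956 = 0.0119
Substituting: P = $0.62 / 0.0119
P = $52.10

$52.10


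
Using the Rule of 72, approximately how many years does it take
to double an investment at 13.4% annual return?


Formula: Years ≈ 72 / r
Substituting: Years ≈ 72 / 13.4
Years ≈ 5.4

5.4 years


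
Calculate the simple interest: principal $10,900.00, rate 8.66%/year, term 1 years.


Formula: I = P * r * t
Substituting: I = $10,900.00 * 0.0866 * 1
Step: I = $10,900.00 * 0.0866
I = $943.94

$943.94


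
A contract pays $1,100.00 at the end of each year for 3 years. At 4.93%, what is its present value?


Formula: PV = PMT * (1 - (1+r)^(-n)) / r
Discount factor: (1 + 0.0493)^(-3) = 0.865568
Bracket: 1 - 0.865568 = 0.134432
PV = $1,100.00 * 0.134432 / 0.0493 = $2,999.51

$2,999.51


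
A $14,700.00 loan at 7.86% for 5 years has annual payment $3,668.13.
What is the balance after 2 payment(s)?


Formula: Balance = PV*(1+r)^k - PMT*((1+r)^k - 1)/r
Growth: (1 + 0.0786)^2 = 1.163378
Accumulated factor: ((1+r)^k - 1)/r = 2.0786
Balance = $14,700.00 * 1.163378 - $3,668.13 * 2.0786
Balance = $9,477.08

$9,477.08


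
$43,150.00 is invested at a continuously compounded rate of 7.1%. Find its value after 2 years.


Formula: FV = P * e^(r*t)
Exponent: r*t = 0.071 * 2 = 0.142
e^(0.142) = 1.152577
FV = $43,150.00 * 1.152577 = $49,733.68

$49,733.68


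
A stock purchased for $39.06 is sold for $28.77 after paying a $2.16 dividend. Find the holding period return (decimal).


Formula: HPR = (P1 - P0 + D) / P0
Gain: $28.77 - $39.06 + $2.16 = -$8.13
HPR = -$8.13 / $39.06 = -0.2081

-0.2081


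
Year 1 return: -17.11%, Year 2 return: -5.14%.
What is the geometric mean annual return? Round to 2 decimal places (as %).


Formula: Geometric mean = ((1+r1)*(1+r2))^(1/2) - 1
Product: (1 + -0.1711) * (1 + -0.0514) = 0.8289 * 0.9486 = 0.786295
Square root: 0.786295^0.5 = 0.886733
Geometric mean = 0.886733 - 1 = -0.113267
As percentage: -11.33%

-11.33%


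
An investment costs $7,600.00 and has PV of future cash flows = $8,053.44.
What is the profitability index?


Formula: PI = PV(cash flows) / initial investment
Substituting: PI = $8,053.44 / $7,600.00
PI = 1.0597

1.0597


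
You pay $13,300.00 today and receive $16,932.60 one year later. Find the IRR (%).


Formula: IRR = C1/C0 - 1
Substituting: IRR = $16,932.60 / $13,300.00 - 1
Ratio: 1.273128 - 1 = 0.273128
IRR = 27.3128%

27.3128%


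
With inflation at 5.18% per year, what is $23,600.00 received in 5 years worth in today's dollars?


Formula: Real value = nominal / (1 + inflation)^years
Price level: (1 + 0.0518)^5 = 1.287259
Real value = $23,600.00 / 1.287259 = $18,333.53

$18,333.53


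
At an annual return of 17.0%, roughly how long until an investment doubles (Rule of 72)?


Formula: Years ≈ 72 / r
Substituting: Years ≈ 72 / 17.0
Years ≈ 4.2

4.2 years


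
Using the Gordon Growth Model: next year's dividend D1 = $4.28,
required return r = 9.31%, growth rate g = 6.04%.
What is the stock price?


Formula: P = D1 / (r - g)
Spread: r - g = 0.0931 - 0.0604 = 0.0327
Substituting: P = $4.28 / 0.0327
P = $130.89

$130.89


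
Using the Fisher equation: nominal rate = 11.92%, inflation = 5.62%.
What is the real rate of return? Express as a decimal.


Formula: (1 + r_real) = (1 + r_nom) / (1 + inflation)
Substituting: (1 + r_real) = 1.1192 / 1.0562
(1 + r_real) = 1.059648
r_real = 1.059648 - 1 = 0.059648

0.059648


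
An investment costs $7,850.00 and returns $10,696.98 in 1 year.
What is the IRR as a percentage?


Formula: IRR = C1/C0 - 1
Substituting: IRR = $10,696.98 / $7,850.00 - 1
Ratio: 1.362673 - 1 = 0.362673
IRR = 36.2673%

36.2673%


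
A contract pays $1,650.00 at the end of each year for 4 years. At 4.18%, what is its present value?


Formula: PV = PMT * (1 - (1+r)^(-n)) / r
Discount factor: (1 + 0.0418)^(-4) = 0.848912
Bracket: 1 - 0.848912 = 0.151088
PV = $1,650.00 * 0.151088 / 0.0418 = $5,964.01

$5,964.01


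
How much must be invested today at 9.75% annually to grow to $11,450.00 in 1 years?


Formula: PV = FV / (1 + r)^n
Substituting: PV = $11,450.00 / (1 + 0.0975)^1
Discount factor: (1.0975)^1 = 1.0975
PV = $11,450.00 / 1.0975 = $10,432.80

$10,432.80


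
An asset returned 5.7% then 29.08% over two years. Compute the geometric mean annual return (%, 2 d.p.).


Formula: Geometric mean = ((1+r1)*(1+r2))^(1/2) - 1
Product: (1 + 0.057) * (1 + 0.2908) = 1.057 * 1.2908 = 1.364376
Square root: 1.364376^0.5 = 1.168065
Geometric mean = 1.168065 - 1 = 0.168065
As percentage: 16.81%

16.81%


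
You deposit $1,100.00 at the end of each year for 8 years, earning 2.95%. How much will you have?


Formula: FV = PMT * ((1+r)^n - 1) / r
Growth factor: (1 + 0.0295)^8 = 1.261859
Numerator: 1.261859 - 1 = 0.261859
FV = $1,100.00 * 0.261859 / 0.0295 = $9,764.23

$9,764.23


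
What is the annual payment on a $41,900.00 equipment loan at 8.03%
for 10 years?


Formula: PMT = PV * r / (1 - (1+r)^(-n))
Denominator: 1 - (1 + 0.0803)^(-10) = 0.538091
Numerator: $41,900.00 * 0.0803 = 3364.57
PMT = 3364.57 / 0.538091 = $6,252.79

$6,252.79


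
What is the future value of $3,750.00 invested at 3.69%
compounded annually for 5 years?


Formula: FV = P * (1 + r)^n
Substituting: FV = $3,750.00 * (1 + 0.0369)^5
Growth factor: (1.0369)^5 = 1.198628
FV = $3,750.00 * 1.198628 = $4,494.85

$4,494.85


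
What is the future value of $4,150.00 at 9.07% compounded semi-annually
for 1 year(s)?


Formula: FV = P * (1 + r/m)^(m*t)
Period rate: r/m = 0.0907 / 2 = 0.04535
Total periods: m*t = 2 * 1 = 2
Growth factor: (1 + 0.04535)^2 = 1.092757
FV = $4,150.00 * 1.092757 = $4,534.94

$4,534.94


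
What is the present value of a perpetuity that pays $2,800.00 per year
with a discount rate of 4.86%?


Formula: PV = C / r
Substituting: PV = $2,800.00 / 0.0486
PV = $57,613.17

$57,613.17


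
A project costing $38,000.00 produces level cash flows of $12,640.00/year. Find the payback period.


Formula: Payback = investment / annual cash flow
Substituting: Payback = $38,000.00 / $12,640.00
Payback = 3.0063 years

3.0063 years


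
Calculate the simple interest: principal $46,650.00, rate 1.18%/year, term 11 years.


Formula: I = P * r * t
Substituting: I = $46,650.00 * 0.0118 * 11
Step: I = $46,650.00 * 0.1298
I = $6,055.17

$6,055.17


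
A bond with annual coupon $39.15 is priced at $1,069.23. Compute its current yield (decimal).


Formula: Current yield = annual coupon / price
Substituting: CY = $39.15 / $1,069.23
CY = 0.036615

0.036615


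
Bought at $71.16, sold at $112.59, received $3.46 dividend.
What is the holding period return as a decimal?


Formula: HPR = (P1 - P0 + D) / P0
Gain: $112.59 - $71.16 + $3.46 = $44.89
HPR = $44.89 / $71.16 = 0.6308

0.6308


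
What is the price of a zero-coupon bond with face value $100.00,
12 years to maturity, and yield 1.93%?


Formula: Price = FV / (1 + r)^n
Substituting: Price = $100.00 / (1 + 0.0193)^12
Discount factor: (1.0193)^12 = 1.257837
Price = $100.00 / 1.257837 = $79.50

$79.50


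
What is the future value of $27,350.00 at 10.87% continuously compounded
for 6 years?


Formula: FV = P * e^(r*t)
Exponent: r*t = 0.1087 * 6 = 0.6522
e^(0.6522) = 1.91976
FV = $27,350.00 * 1.91976 = $52,505.43

$52,505.43


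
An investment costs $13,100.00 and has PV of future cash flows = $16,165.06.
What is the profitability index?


Formula: PI = PV(cash flows) / initial investment
Substituting: PI = $16,165.06 / $13,100.00
PI = 1.234

1.234


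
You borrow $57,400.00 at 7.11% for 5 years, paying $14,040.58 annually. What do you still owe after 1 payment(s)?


Formula: Balance = PV*(1+r)^k - PMT*((1+r)^k - 1)/r
Growth: (1 + 0.0711)^1 = 1.0711
Accumulated factor: ((1+r)^k - 1)/r = 1.0
Balance = $57,400.00 * 1.0711 - $14,040.58 * 1.0
Balance = $47,440.56

$47,440.56


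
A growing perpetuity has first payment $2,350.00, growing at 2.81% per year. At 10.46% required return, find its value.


Formula: PV = C / (r - g)
Spread: r - g = 0.1046 - 0.0281 = 0.0765
Substituting: PV = $2,350.00 / 0.0765
PV = $30,718.95

$30,718.95


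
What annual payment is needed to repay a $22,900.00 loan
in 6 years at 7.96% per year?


Formula: PMT = PV * r / (1 - (1+r)^(-n))
Denominator: 1 - (1 + 0.0796)^(-6) = 0.368428
Numerator: $22,900.00 * 0.0796 = 1822.84
PMT = 1822.84 / 0.368428 = $4,947.61

$4,947.61


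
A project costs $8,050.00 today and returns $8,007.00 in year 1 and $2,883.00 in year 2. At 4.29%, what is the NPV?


Formula: NPV = C0 + C1/(1+r) + C2/(1+r)^2
Discount C1: $8,007.00 / (1 + 0.0429) = $7,677.63
Discount C2: $2,883.00 / (1 + 0.0429)^2 = $2,650.69
NPV = -$8,050.00 + $7,677.63 + $2,650.69 = $2,278.32

$2,278.32


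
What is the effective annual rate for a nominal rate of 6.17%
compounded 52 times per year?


Formula: EAR = (1 + r/m)^m - 1
Period rate: r/m = 0.0617 / 52 = 0.001187
Compounding: (1 + 0.001187)^52 = 1.063604
EAR = 1.063604 - 1 = 0.063604

0.063604


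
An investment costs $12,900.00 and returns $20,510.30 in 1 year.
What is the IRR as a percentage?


Formula: IRR = C1/C0 - 1
Substituting: IRR = $20,510.30 / $12,900.00 - 1
Ratio: 1.589946 - 1 = 0.589946
IRR = 58.9946%

58.9946%


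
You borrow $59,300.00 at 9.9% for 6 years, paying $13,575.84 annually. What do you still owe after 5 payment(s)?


Formula: Balance = PV*(1+r)^k - PMT*((1+r)^k - 1)/r
Growth: (1 + 0.099)^5 = 1.603203
Accumulated factor: ((1+r)^k - 1)/r = 6.092958
Balance = $59,300.00 * 1.603203 - $13,575.84 * 6.092958
Balance = $12,352.91

$12,352.91


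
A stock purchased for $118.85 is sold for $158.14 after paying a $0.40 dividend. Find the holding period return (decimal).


Formula: HPR = (P1 - P0 + D) / P0
Gain: $158.14 - $118.85 + $0.40 = $39.69
HPR = $39.69 / $118.85 = 0.334

0.334


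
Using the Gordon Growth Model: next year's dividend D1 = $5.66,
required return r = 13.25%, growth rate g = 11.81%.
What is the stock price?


Formula: P = D1 / (r - g)
Spread: r - g = 0.1325 - 0.1181 = 0.0144
Substituting: P = $5.66 / 0.0144
P = $393.06

$393.06


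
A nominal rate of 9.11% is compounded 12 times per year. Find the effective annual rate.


Formula: EAR = (1 + r/m)^m - 1
Period rate: r/m = 0.0911 / 12 = 0.007592
Compounding: (1 + 0.007592)^12 = 1.095002
EAR = 1.095002 - 1 = 0.095002

0.095002


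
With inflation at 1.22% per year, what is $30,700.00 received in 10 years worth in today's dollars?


Formula: Real value = nominal / (1 + inflation)^years
Price level: (1 + 0.0122)^10 = 1.12892
Real value = $30,700.00 / 1.12892 = $27,194.12

$27,194.12


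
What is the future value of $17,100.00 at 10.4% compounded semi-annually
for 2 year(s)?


Formula: FV = P * (1 + r/m)^(m*t)
Period rate: r/m = 0.104 / 2 = 0.052
Total periods: m*t = 2 * 2 = 4
Growth factor: (1 + 0.052)^4 = 1.224794
FV = $17,100.00 * 1.224794 = $20,943.97

$20,943.97


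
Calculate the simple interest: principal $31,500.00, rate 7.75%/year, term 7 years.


Formula: I = P * r * t
Substituting: I = $31,500.00 * 0.0775 * 7
Step: I = $31,500.00 * 0.5425
I = $17,088.75

$17,088.75


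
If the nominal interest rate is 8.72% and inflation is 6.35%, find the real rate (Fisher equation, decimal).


Formula: (1 + r_real) = (1 + r_nom) / (1 + inflation)
Substituting: (1 + r_real) = 1.0872 / 1.0635
(1 + r_real) = 1.022285
r_real = 1.022285 - 1 = 0.022285

0.022285


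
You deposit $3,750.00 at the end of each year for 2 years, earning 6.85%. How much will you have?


Formula: FV = PMT * ((1+r)^n - 1) / r
Growth factor: (1 + 0.0685)^2 = 1.141692
Numerator: 1.141692 - 1 = 0.141692
FV = $3,750.00 * 0.141692 / 0.0685 = $7,756.88

$7,756.88


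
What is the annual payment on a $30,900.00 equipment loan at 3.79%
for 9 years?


Formula: PMT = PV * r / (1 - (1+r)^(-n))
Denominator: 1 - (1 + 0.0379)^(-9) = 0.284515
Numerator: $30,900.00 * 0.0379 = 1171.11
PMT = 1171.11 / 0.284515 = $4,116.16

$4,116.16


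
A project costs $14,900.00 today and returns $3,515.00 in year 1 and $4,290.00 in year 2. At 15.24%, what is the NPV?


Formula: NPV = C0 + C1/(1+r) + C2/(1+r)^2
Discount C1: $3,515.00 / (1 + 0.1524) = $3,050.16
Discount C2: $4,290.00 / (1 + 0.1524)^2 = $3,230.36
NPV = -$14,900.00 + $3,050.16 + $3,230.36 = -$8,619.48

-$8,619.48


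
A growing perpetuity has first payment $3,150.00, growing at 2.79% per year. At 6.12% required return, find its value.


Formula: PV = C / (r - g)
Spread: r - g = 0.0612 - 0.0279 = 0.0333
Substituting: PV = $3,150.00 / 0.0333
PV = $94,594.59

$94,594.59


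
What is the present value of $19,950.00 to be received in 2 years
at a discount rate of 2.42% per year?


Formula: PV = FV / (1 + r)^n
Substituting: PV = $19,950.00 / (1 + 0.0242)^2
Discount factor: (1.0242)^2 = 1.048986
PV = $19,950.00 / 1.048986 = $19,018.37

$19,018.37


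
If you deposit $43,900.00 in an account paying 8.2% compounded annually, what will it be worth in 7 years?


Formula: FV = P * (1 + r)^n
Substituting: FV = $43,900.00 * (1 + 0.082)^7
Growth factor: (1.082)^7 = 1.736164
FV = $43,900.00 * 1.736164 = $76,217.61

$76,217.61


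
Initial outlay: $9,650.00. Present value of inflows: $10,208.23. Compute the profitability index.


Formula: PI = PV(cash flows) / initial investment
Substituting: PI = $10,208.23 / $9,650.00
PI = 1.0578

1.0578


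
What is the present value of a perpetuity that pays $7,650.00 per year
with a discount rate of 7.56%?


Formula: PV = C / r
Substituting: PV = $7,650.00 / 0.0756
PV = $101,190.48

$101,190.48


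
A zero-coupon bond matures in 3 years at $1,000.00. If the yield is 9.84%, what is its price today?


Formula: Price = FV / (1 + r)^n
Substituting: Price = $1,000.00 / (1 + 0.0984)^3
Discount factor: (1.0984)^3 = 1.3252
Price = $1,000.00 / 1.3252 = $754.60

$754.60


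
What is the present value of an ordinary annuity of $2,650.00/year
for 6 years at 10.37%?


Formula: PV = PMT * (1 - (1+r)^(-n)) / r
Discount factor: (1 + 0.1037)^(-6) = 0.553215
Bracket: 1 - 0.553215 = 0.446785
PV = $2,650.00 * 0.446785 / 0.1037 = $11,417.37

$11,417.37


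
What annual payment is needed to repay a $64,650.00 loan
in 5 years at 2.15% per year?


Formula: PMT = PV * r / (1 - (1+r)^(-n))
Denominator: 1 - (1 + 0.0215)^(-5) = 0.1009
Numerator: $64,650.00 * 0.0215 = 1389.975
PMT = 1389.975 / 0.1009 = $13,775.81

$13,775.81


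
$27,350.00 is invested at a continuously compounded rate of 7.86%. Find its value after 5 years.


Formula: FV = P * e^(r*t)
Exponent: r*t = 0.0786 * 5 = 0.393
e^(0.393) = 1.481418
FV = $27,350.00 * 1.481418 = $40,516.79

$40,516.79


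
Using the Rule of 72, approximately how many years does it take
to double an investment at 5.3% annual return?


Formula: Years ≈ 72 / r
Substituting: Years ≈ 72 / 5.3
Years ≈ 13.6

13.6 years


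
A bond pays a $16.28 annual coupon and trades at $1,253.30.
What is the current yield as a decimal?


Formula: Current yield = annual coupon / price
Substituting: CY = $16.28 / $1,253.30
CY = 0.01299

0.01299


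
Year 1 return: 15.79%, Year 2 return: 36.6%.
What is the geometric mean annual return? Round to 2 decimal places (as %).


Formula: Geometric mean = ((1+r1)*(1+r2))^(1/2) - 1
Product: (1 + 0.1579) * (1 + 0.366) = 1.1579 * 1.366 = 1.581691
Square root: 1.581691^0.5 = 1.257653
Geometric mean = 1.257653 - 1 = 0.257653
As percentage: 25.77%

25.77%


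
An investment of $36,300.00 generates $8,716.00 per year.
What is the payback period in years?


Formula: Payback = investment / annual cash flow
Substituting: Payback = $36,300.00 / $8,716.00
Payback = 4.1648 years

4.1648 years


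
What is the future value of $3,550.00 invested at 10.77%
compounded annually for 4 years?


Formula: FV = P * (1 + r)^n
Substituting: FV = $3,550.00 * (1 + 0.1077)^4
Growth factor: (1.1077)^4 = 1.505527
FV = $3,550.00 * 1.505527 = $5,344.62

$5,344.62


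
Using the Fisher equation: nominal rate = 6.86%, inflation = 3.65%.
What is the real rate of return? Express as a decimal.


Formula: (1 + r_real) = (1 + r_nom) / (1 + inflation)
Substituting: (1 + r_real) = 1.0686 / 1.0365
(1 + r_real) = 1.03097
r_real = 1.03097 - 1 = 0.03097

0.03097


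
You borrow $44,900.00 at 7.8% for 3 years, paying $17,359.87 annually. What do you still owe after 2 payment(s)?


Formula: Balance = PV*(1+r)^k - PMT*((1+r)^k - 1)/r
Growth: (1 + 0.078)^2 = 1.162084
Accumulated factor: ((1+r)^k - 1)/r = 2.078
Balance = $44,900.00 * 1.162084 - $17,359.87 * 2.078
Balance = $16,103.76

$16,103.76


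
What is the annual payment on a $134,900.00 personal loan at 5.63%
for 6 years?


Formula: PMT = PV * r / (1 - (1+r)^(-n))
Denominator: 1 - (1 + 0.0563)^(-6) = 0.280093
Numerator: $134,900.00 * 0.0563 = 7594.87
PMT = 7594.87 / 0.280093 = $27,115.52

$27,115.52


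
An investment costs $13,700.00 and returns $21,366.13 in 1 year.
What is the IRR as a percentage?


Formula: IRR = C1/C0 - 1
Substituting: IRR = $21,366.13 / $13,700.00 - 1
Ratio: 1.559572 - 1 = 0.559572
IRR = 55.9572%

55.9572%


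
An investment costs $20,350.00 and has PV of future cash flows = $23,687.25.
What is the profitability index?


Formula: PI = PV(cash flows) / initial investment
Substituting: PI = $23,687.25 / $20,350.00
PI = 1.164

1.164


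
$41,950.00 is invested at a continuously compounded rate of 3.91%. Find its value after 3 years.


Formula: FV = P * e^(r*t)
Exponent: r*t = 0.0391 * 3 = 0.1173
e^(0.1173) = 1.124457
FV = $41,950.00 * 1.124457 = $47,170.96

$47,170.96


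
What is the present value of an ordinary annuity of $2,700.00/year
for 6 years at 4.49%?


Formula: PV = PMT * (1 - (1+r)^(-n)) / r
Discount factor: (1 + 0.0449)^(-6) = 0.768337
Bracket: 1 - 0.768337 = 0.231663
PV = $2,700.00 * 0.231663 / 0.0449 = $13,930.75

$13,930.75


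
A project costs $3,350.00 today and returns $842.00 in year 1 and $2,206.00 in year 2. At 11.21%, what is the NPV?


Formula: NPV = C0 + C1/(1+r) + C2/(1+r)^2
Discount C1: $842.00 / (1 + 0.1121) = $757.13
Discount C2: $2,206.00 / (1 + 0.1121)^2 = $1,783.68
NPV = -$3,350.00 + $757.13 + $1,783.68 = -$809.19

-$809.19


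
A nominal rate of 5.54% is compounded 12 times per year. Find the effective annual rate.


Formula: EAR = (1 + r/m)^m - 1
Period rate: r/m = 0.0554 / 12 = 0.004617
Compounding: (1 + 0.004617)^12 = 1.056829
EAR = 1.056829 - 1 = 0.056829

0.056829


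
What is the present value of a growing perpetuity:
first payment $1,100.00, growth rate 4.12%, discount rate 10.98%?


Formula: PV = C / (r - g)
Spread: r - g = 0.1098 - 0.0412 = 0.0686
Substituting: PV = $1,100.00 / 0.0686
PV = $16,034.99

$16,034.99


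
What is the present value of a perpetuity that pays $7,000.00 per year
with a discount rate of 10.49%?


Formula: PV = C / r
Substituting: PV = $7,000.00 / 0.1049
PV = $66,730.22

$66,730.22


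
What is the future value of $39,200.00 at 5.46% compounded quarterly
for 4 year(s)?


Formula: FV = P * (1 + r/m)^(m*t)
Period rate: r/m = 0.0546 / 4 = 0.01365
Total periods: m*t = 4 * 4 = 16
Growth factor: (1 + 0.01365)^16 = 1.242248
FV = $39,200.00 * 1.242248 = $48,696.13

$48,696.13


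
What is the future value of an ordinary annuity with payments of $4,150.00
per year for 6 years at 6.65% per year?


Formula: FV = PMT * ((1+r)^n - 1) / r
Growth factor: (1 + 0.0665)^6 = 1.471517
Numerator: 1.471517 - 1 = 0.471517
FV = $4,150.00 * 0.471517 / 0.0665 = $29,425.47

$29,425.47


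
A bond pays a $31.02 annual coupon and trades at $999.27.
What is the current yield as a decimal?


Formula: Current yield = annual coupon / price
Substituting: CY = $31.02 / $999.27
CY = 0.031043

0.031043


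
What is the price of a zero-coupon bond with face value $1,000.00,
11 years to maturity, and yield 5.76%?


Formula: Price = FV / (1 + r)^n
Substituting: Price = $1,000.00 / (1 + 0.0576)^11
Discount factor: (1.0576)^11 = 1.851552
Price = $1,000.00 / 1.851552 = $540.09

$540.09


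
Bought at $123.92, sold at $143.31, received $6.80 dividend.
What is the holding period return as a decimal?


Formula: HPR = (P1 - P0 + D) / P0
Gain: $143.31 - $123.92 + $6.80 = $26.19
HPR = $26.19 / $123.92 = 0.2113

0.2113


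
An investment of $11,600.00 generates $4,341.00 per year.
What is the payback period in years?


Formula: Payback = investment / annual cash flow
Substituting: Payback = $11,600.00 / $4,341.00
Payback = 2.6722 years

2.6722 years


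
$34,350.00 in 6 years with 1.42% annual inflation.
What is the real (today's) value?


Formula: Real value = nominal / (1 + inflation)^years
Price level: (1 + 0.0142)^6 = 1.088282
Real value = $34,350.00 / 1.088282 = $31,563.50

$31,563.50


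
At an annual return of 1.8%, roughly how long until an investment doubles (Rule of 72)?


Formula: Years ≈ 72 / r
Substituting: Years ≈ 72 / 1.8
Years ≈ 40.0

40.0 years


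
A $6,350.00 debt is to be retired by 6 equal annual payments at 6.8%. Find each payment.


Formula: PMT = PV * r / (1 - (1+r)^(-n))
Denominator: 1 - (1 + 0.068)^(-6) = 0.326136
Numerator: $6,350.00 * 0.068 = 431.8
PMT = 431.8 / 0.326136 = $1,323.99

$1,323.99


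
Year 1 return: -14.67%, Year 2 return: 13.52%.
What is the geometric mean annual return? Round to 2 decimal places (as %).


Formula: Geometric mean = ((1+r1)*(1+r2))^(1/2) - 1
Product: (1 + -0.1467) * (1 + 0.1352) = 0.8533 * 1.1352 = 0.968666
Square root: 0.968666^0.5 = 0.984208
Geometric mean = 0.984208 - 1 = -0.015792
As percentage: -1.58%

-1.58%


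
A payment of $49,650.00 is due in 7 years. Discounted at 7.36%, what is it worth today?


Formula: PV = FV / (1 + r)^n
Substituting: PV = $49,650.00 / (1 + 0.0736)^7
Discount factor: (1.0736)^7 = 1.643984
PV = $49,650.00 / 1.643984 = $30,201.03

$30,201.03


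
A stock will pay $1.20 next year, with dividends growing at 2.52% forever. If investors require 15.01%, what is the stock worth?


Formula: P = D1 / (r - g)
Spread: r - g = 0.1501 - 0.0252 = 0.1249
Substituting: P = $1.20 / 0.1249
P = $9.61

$9.61


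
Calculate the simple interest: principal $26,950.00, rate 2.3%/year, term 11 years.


Formula: I = P * r * t
Substituting: I = $26,950.00 * 0.023 * 11
Step: I = $26,950.00 * 0.253
I = $6,818.35

$6,818.35


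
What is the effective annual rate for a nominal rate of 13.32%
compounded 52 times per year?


Formula: EAR = (1 + r/m)^m - 1
Period rate: r/m = 0.1332 / 52 = 0.002562
Compounding: (1 + 0.002562)^52 = 1.142284
EAR = 1.142284 - 1 = 0.142284

0.142284


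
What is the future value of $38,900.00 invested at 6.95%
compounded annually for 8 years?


Formula: FV = P * (1 + r)^n
Substituting: FV = $38,900.00 * (1 + 0.0695)^8
Growth factor: (1.0695)^8 = 1.711774
FV = $38,900.00 * 1.711774 = $66,587.99

$66,587.99


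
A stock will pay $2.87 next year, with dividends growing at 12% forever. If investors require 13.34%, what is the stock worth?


Formula: P = D1 / (r - g)
Spread: r - g = 0.1334 - 0.12 = 0.0134
Substituting: P = $2.87 / 0.0134
P = $214.18

$214.18


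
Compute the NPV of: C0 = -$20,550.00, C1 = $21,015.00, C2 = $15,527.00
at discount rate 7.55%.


Formula: NPV = C0 + C1/(1+r) + C2/(1+r)^2
Discount C1: $21,015.00 / (1 + 0.0755) = $19,539.75
Discount C2: $15,527.00 / (1 + 0.0755)^2 = $13,423.53
NPV = -$20,550.00 + $19,539.75 + $13,423.53 = $12,413.28

$12,413.28


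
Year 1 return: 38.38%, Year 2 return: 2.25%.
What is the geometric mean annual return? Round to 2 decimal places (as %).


Formula: Geometric mean = ((1+r1)*(1+r2))^(1/2) - 1
Product: (1 + 0.3838) * (1 + 0.0225) = 1.3838 * 1.0225 = 1.414935
Square root: 1.414935^0.5 = 1.189511
Geometric mean = 1.189511 - 1 = 0.189511
As percentage: 18.95%

18.95%


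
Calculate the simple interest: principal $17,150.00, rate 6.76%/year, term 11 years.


Formula: I = P * r * t
Substituting: I = $17,150.00 * 0.0676 * 11
Step: I = $17,150.00 * 0.7436
I = $12,752.74

$12,752.74


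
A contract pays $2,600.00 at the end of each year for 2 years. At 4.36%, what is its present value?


Formula: PV = PMT * (1 - (1+r)^(-n)) / r
Discount factor: (1 + 0.0436)^(-2) = 0.918189
Bracket: 1 - 0.918189 = 0.081811
PV = $2,600.00 * 0.081811 / 0.0436 = $4,878.67

$4,878.67


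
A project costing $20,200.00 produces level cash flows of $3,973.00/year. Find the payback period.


Formula: Payback = investment / annual cash flow
Substituting: Payback = $20,200.00 / $3,973.00
Payback = 5.0843 years

5.0843 years


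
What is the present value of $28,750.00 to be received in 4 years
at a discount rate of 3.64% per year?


Formula: PV = FV / (1 + r)^n
Substituting: PV = $28,750.00 / (1 + 0.0364)^4
Discount factor: (1.0364)^4 = 1.153744
PV = $28,750.00 / 1.153744 = $24,918.86

$24,918.86


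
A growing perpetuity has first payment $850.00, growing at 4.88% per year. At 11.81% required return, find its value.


Formula: PV = C / (r - g)
Spread: r - g = 0.1181 - 0.0488 = 0.0693
Substituting: PV = $850.00 / 0.0693
PV = $12,265.51

$12,265.51


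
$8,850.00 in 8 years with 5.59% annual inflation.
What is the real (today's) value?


Formula: Real value = nominal / (1 + inflation)^years
Price level: (1 + 0.0559)^8 = 1.545192
Real value = $8,850.00 / 1.545192 = $5,727.45

$5,727.45


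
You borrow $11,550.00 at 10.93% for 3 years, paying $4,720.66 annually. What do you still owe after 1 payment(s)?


Formula: Balance = PV*(1+r)^k - PMT*((1+r)^k - 1)/r
Growth: (1 + 0.1093)^1 = 1.1093
Accumulated factor: ((1+r)^k - 1)/r = 1.0
Balance = $11,550.00 * 1.1093 - $4,720.66 * 1.0
Balance = $8,091.76

$8,091.76


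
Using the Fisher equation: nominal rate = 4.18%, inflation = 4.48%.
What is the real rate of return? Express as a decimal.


Formula: (1 + r_real) = (1 + r_nom) / (1 + inflation)
Substituting: (1 + r_real) = 1.0418 / 1.0448
(1 + r_real) = 0.997129
r_real = 0.997129 - 1 = -0.002871

-0.002871


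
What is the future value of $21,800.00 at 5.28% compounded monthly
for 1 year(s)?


Formula: FV = P * (1 + r/m)^(m*t)
Period rate: r/m = 0.0528 / 12 = 0.0044
Total periods: m*t = 12 * 1 = 12
Growth factor: (1 + 0.0044)^12 = 1.054097
FV = $21,800.00 * 1.054097 = $22,979.31

$22,979.31


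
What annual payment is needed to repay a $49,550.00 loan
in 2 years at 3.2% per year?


Formula: PMT = PV * r / (1 - (1+r)^(-n))
Denominator: 1 - (1 + 0.032)^(-2) = 0.061054
Numerator: $49,550.00 * 0.032 = 1585.6
PMT = 1585.6 / 0.061054 = $25,970.44

$25,970.44


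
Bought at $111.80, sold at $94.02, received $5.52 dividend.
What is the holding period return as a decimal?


Formula: HPR = (P1 - P0 + D) / P0
Gain: $94.02 - $111.80 + $5.52 = -$12.26
HPR = -$12.26 / $111.80 = -0.1097

-0.1097


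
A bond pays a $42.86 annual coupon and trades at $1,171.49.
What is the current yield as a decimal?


Formula: Current yield = annual coupon / price
Substituting: CY = $42.86 / $1,171.49
CY = 0.036586

0.036586


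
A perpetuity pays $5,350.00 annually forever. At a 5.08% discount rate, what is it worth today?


Formula: PV = C / r
Substituting: PV = $5,350.00 / 0.0508
PV = $105,314.96

$105,314.96


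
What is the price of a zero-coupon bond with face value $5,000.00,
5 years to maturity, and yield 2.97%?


Formula: Price = FV / (1 + r)^n
Substituting: Price = $5,000.00 / (1 + 0.0297)^5
Discount factor: (1.0297)^5 = 1.157587
Price = $5,000.00 / 1.157587 = $4,319.33

$4,319.33


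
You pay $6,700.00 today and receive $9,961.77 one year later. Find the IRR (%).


Formula: IRR = C1/C0 - 1
Substituting: IRR = $9,961.77 / $6,700.00 - 1
Ratio: 1.486831 - 1 = 0.486831
IRR = 48.6831%

48.6831%


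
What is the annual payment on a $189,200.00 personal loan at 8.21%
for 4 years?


Formula: PMT = PV * r / (1 - (1+r)^(-n))
Denominator: 1 - (1 + 0.0821)^(-4) = 0.270659
Numerator: $189,200.00 * 0.0821 = 15533.32
PMT = 15533.32 / 0.270659 = $57,390.66

$57,390.66


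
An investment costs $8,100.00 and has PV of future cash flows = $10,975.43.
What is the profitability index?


Formula: PI = PV(cash flows) / initial investment
Substituting: PI = $10,975.43 / $8,100.00
PI = 1.355

1.355


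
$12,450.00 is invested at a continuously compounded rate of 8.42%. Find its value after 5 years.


Formula: FV = P * e^(r*t)
Exponent: r*t = 0.0842 * 5 = 0.421
e^(0.421) = 1.523484
FV = $12,450.00 * 1.523484 = $18,967.38

$18,967.38


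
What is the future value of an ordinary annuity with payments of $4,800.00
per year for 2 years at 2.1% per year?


Formula: FV = PMT * ((1+r)^n - 1) / r
Growth factor: (1 + 0.021)^2 = 1.042441
Numerator: 1.042441 - 1 = 0.042441
FV = $4,800.00 * 0.042441 / 0.021 = $9,700.80

$9,700.80


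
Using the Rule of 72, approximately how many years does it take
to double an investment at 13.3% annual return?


Formula: Years ≈ 72 / r
Substituting: Years ≈ 72 / 13.3
Years ≈ 5.4

5.4 years


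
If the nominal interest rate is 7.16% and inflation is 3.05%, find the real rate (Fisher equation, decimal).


Formula: (1 + r_real) = (1 + r_nom) / (1 + inflation)
Substituting: (1 + r_real) = 1.0716 / 1.0305
(1 + r_real) = 1.039884
r_real = 1.039884 - 1 = 0.039884

0.039884
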